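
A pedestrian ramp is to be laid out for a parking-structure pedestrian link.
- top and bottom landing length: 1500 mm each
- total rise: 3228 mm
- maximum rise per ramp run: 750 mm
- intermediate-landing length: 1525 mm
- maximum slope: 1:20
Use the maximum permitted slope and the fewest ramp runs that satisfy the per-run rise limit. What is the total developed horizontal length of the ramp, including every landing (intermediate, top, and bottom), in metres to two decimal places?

3228 / 750 = 4.304 → round up to 5 ramp runs. That means 4 intermediate landings.
Ramp run (horizontal) at 1:20: 3228 × 20 = 64560 mm.
Intermediate landings: 4 × 1525 = 6100 mm.
Top and bottom landings: 2 × 1500 = 3000 mm.
Total = 64560 + 6100 + 3000 = 73660 mm.
= 73.66 m.

73.66 m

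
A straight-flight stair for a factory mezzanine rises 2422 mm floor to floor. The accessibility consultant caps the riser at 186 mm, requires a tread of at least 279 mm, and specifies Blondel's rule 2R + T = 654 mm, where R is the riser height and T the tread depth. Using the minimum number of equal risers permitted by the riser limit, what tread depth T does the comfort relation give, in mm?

308 mm

⌈2422/186⌉ = 14 risers.
Each riser is 2422/14 = 173 mm (≤ 186 mm).
Tread T = 654 − 2 × 173 = 308 mm (≥ 279 mm).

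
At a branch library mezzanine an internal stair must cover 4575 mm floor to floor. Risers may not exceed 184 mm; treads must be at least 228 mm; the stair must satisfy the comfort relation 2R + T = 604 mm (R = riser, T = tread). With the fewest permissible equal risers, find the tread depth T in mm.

At most 184 each: 4575/184 = 24.86, giving 25 risers.
R = 4575 ÷ 25 = 183 mm.
Tread T = 604 − 2 × 183 = 238 mm (≥ 228 mm).

238 mm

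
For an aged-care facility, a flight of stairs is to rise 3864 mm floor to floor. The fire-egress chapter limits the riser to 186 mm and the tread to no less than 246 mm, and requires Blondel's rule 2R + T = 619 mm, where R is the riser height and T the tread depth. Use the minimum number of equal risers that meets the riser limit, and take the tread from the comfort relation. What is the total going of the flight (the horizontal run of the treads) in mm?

⌈3864/186⌉ = 21 risers.
Riser R = 3864 / 21 = 184 mm, within the 186 mm limit.
From 2R + T = 619: T = 619 − 368 = 251 mm.
Treads = 21 − 1 = 20; going = 20 × 251 = 5020 mm.

5020 mm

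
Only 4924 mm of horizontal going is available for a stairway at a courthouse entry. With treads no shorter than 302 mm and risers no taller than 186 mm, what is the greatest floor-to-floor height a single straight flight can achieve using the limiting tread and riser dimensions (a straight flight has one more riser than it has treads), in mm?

4924 / 302 = 16.30, so 16 treads fit.
Risers = treads + 1 = 17.
Maximum height = 17 × 186 = 3162 mm.

3162 mm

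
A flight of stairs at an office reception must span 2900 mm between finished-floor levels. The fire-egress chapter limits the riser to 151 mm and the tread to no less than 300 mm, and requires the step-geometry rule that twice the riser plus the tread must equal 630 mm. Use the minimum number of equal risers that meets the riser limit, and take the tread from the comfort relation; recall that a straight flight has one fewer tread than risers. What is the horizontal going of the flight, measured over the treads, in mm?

6460 mm

2900 / 151 = 19.205 → round up to 20 risers.
Riser R = 2900 / 20 = 145 mm, within the 151 mm limit.
From 2R + T = 630: T = 630 − 290 = 340 mm.
Treads = 20 − 1 = 19; going = 19 × 340 = 6460 mm.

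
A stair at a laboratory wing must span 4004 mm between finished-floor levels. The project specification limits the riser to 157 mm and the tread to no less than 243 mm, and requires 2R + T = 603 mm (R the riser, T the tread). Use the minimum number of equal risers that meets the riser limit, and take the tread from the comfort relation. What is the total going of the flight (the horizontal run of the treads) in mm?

7375 mm

⌈4004/157⌉ = 26 risers.
R = 4004 ÷ 26 = 154 mm.
Tread T = 603 − 2 × 154 = 295 mm (≥ 243 mm).
Treads = 26 − 1 = 25; going = 25 × 295 = 7375 mm.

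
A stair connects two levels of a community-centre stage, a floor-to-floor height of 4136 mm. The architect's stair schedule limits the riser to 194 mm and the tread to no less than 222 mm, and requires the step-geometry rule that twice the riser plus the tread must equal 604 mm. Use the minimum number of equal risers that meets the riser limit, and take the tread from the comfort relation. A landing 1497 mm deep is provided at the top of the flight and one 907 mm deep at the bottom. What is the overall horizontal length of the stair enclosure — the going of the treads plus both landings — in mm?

7192 mm

4136 / 194 = 21.32, so 22 risers are needed.
Each riser is 4136/22 = 188 mm (≤ 194 mm).
Tread T = 604 − 2 × 188 = 228 mm (≥ 222 mm).
22 risers give 21 treads; going = 21 × 228 = 4788 mm.
Add landings: 4788 + 1497 + 907 = 7192 mm.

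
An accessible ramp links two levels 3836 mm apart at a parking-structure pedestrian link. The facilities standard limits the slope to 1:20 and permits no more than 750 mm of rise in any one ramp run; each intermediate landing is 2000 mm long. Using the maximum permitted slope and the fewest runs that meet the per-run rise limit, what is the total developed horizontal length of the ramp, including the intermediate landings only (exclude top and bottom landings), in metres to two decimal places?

At most 750 each: 3836/750 = 5.11, giving 6 ramp runs. That means 5 intermediate landings.
Ramp run (horizontal) at 1:20: 3836 × 20 = 76720 mm.
5 intermediate landings contribute 5 × 2000 = 10000 mm.
Developed length = 76720 + 10000 = 86720 mm.
= 86.72 m.

86.72 m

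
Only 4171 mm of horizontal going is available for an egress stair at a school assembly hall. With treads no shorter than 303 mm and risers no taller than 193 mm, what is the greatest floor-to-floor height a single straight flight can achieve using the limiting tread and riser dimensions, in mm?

4171 / 303 = 13.77, so 13 treads fit.
Risers = treads + 1 = 14.
Maximum height = 14 × 193 = 2702 mm.

2702 mm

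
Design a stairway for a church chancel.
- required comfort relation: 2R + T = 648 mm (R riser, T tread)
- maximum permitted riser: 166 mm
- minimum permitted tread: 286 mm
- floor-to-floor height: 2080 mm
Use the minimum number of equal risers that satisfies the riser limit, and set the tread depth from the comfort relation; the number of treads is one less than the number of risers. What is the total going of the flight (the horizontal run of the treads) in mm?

3936 mm

At most 166 each: 2080/166 = 12.53, giving 13 risers.
Riser R = 2080 / 13 = 160 mm, within the 166 mm limit.
T = 648 − 2·160 = 328 mm, which satisfies the 286 mm minimum.
13 risers give 12 treads; going = 12 × 328 = 3936 mm.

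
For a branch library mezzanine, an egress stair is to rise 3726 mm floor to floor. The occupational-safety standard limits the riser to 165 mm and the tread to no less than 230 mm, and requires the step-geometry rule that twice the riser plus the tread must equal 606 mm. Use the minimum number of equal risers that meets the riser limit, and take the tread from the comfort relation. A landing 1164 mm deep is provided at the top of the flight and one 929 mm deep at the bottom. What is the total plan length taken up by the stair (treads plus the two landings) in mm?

8297 mm

3726 / 165 = 22.582 → round up to 23 risers.
Each riser is 3726/23 = 162 mm (≤ 165 mm).
From 2R + T = 606: T = 606 − 324 = 282 mm.
Treads = 23 − 1 = 22; going = 22 × 282 = 6204 mm.
Enclosure = 6204 + 1164 + 929 = 8297 mm.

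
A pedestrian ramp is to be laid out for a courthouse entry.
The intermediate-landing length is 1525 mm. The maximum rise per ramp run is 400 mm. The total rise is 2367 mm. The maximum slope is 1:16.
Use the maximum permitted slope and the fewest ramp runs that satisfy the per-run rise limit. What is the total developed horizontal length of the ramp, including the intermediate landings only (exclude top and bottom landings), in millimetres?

At most 400 each: 2367/400 = 5.92, giving 6 ramp runs. That means 5 intermediate landings.
Horizontal run for 2367 mm of rise at 1:16 is 2367 × 16 = 37872 mm.
5 intermediate landings contribute 5 × 1525 = 7625 mm.
Total developed length = 37872 + 7625 = 45497 mm.

45497 mm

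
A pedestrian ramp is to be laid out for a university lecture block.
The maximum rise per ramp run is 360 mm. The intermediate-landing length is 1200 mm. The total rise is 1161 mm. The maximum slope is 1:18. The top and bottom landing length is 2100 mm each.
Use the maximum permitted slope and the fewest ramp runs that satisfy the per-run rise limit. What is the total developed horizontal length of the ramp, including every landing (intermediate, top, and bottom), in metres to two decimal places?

28.70 m

1161 / 360 = 3.225 → round up to 4 ramp runs. That means 3 intermediate landings.
Ramp run (horizontal) at 1:18: 1161 × 18 = 20898 mm.
3 intermediate landings contribute 3 × 1200 = 3600 mm.
Top and bottom landings: 2 × 2100 = 4200 mm.
Total = 20898 + 3600 + 4200 = 28698 mm.
= 28.70 m.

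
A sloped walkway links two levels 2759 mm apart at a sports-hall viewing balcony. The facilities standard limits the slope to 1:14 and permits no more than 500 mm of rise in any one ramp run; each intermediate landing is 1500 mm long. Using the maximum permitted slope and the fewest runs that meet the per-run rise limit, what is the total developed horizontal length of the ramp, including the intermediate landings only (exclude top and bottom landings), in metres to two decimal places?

46.13 m

2759 / 500 = 5.518 → round up to 6 ramp runs. That means 5 intermediate landings.
Horizontal run for 2759 mm of rise at 1:14 is 2759 × 14 = 38626 mm.
5 intermediate landings contribute 5 × 1500 = 7500 mm.
Total developed length = 38626 + 7500 = 46126 mm.
= 46.13 m.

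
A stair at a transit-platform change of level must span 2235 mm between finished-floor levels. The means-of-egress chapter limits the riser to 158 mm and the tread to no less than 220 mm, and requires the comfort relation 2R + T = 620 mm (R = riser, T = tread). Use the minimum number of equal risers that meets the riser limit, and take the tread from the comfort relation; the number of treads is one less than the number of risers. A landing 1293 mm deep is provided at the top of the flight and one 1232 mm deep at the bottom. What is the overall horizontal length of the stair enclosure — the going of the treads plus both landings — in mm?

2235 / 158 = 14.146 → round up to 15 risers.
R = 2235 ÷ 15 = 149 mm.
T = 620 − 2·149 = 322 mm, which satisfies the 220 mm minimum.
Going = (15 − 1) × 322 = 4508 mm.
Add landings: 4508 + 1293 + 1232 = 7033 mm.

7033 mm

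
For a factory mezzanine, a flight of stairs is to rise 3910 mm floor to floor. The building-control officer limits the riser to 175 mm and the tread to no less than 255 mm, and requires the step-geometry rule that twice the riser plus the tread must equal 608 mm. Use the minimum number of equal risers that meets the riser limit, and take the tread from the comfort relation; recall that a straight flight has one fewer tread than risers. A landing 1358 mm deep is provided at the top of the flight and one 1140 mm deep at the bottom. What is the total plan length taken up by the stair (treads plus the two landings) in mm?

3910 / 175 = 22.34, so 23 risers are needed.
Each riser is 3910/23 = 170 mm (≤ 175 mm).
From 2R + T = 608: T = 608 − 340 = 268 mm.
Treads = 23 − 1 = 22; going = 22 × 268 = 5896 mm.
Enclosure = 5896 + 1358 + 1140 = 8394 mm.

8394 mm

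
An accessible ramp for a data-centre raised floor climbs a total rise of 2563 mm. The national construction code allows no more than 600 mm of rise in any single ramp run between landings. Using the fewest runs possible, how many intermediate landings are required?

4 intermediate landings

⌈2563/600⌉ = 5 ramp runs.
5 runs are separated by 4 intermediate landings.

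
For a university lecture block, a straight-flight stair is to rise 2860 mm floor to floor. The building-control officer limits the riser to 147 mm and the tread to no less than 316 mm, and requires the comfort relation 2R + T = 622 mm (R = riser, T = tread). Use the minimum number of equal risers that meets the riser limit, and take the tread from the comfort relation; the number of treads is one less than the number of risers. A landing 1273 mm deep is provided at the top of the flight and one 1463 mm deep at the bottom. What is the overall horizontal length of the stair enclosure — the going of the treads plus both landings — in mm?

2860 / 147 = 19.46, so 20 risers are needed.
Riser R = 2860 / 20 = 143 mm, within the 147 mm limit.
Tread T = 622 − 2 × 143 = 336 mm (≥ 316 mm).
Treads = 20 − 1 = 19; going = 19 × 336 = 6384 mm.
Enclosure = 6384 + 1273 + 1463 = 9120 mm.

9120 mm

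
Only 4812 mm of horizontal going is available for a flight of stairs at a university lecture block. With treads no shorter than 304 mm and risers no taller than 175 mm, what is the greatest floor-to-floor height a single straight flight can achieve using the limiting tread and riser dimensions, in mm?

4812 / 304 = 15.83, so 15 treads fit.
Risers = treads + 1 = 16.
Maximum height = 16 × 175 = 2800 mm.

2800 mm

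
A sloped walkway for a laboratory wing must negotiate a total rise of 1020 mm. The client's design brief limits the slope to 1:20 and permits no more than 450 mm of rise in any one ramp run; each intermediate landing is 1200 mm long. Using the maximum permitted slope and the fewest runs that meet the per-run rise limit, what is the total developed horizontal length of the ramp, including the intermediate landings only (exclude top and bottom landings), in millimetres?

22800 mm

At most 450 each: 1020/450 = 2.27, giving 3 ramp runs. That means 2 intermediate landings.
Horizontal run for 1020 mm of rise at 1:20 is 1020 × 20 = 20400 mm.
Intermediate landings: 2 × 1200 = 2400 mm.
Developed length = 20400 + 2400 = 22800 mm.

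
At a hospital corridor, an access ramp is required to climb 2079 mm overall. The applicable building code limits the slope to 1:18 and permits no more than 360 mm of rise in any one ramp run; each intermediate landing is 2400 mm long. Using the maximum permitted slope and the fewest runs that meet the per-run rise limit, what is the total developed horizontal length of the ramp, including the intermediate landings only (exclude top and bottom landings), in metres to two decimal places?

At most 360 each: 2079/360 = 5.78, giving 6 ramp runs. That means 5 intermediate landings.
Ramp run (horizontal) at 1:18: 2079 × 18 = 37422 mm.
5 intermediate landings contribute 5 × 2400 = 12000 mm.
Total developed length = 37422 + 12000 = 49422 mm.
= 49.42 m.

49.42 m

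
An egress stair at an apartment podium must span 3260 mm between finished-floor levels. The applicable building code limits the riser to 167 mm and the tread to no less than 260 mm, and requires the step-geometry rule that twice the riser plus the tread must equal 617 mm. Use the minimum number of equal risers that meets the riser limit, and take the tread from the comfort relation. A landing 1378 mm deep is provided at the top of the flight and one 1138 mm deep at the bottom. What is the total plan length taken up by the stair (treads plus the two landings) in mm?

8045 mm

At most 167 each: 3260/167 = 19.52, giving 20 risers.
Riser R = 3260 / 20 = 163 mm, within the 167 mm limit.
Tread T = 617 − 2 × 163 = 291 mm (≥ 260 mm).
Going = (20 − 1) × 291 = 5529 mm.
Add landings: 5529 + 1378 + 1138 = 8045 mm.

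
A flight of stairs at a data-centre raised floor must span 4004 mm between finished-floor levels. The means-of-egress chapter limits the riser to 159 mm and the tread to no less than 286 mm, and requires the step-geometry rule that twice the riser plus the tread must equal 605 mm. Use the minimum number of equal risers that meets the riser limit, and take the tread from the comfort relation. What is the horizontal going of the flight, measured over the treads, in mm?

7425 mm

4004 / 159 = 25.18, so 26 risers are needed.
Each riser is 4004/26 = 154 mm (≤ 159 mm).
From 2R + T = 605: T = 605 − 308 = 297 mm.
26 risers give 25 treads; going = 25 × 297 = 7425 mm.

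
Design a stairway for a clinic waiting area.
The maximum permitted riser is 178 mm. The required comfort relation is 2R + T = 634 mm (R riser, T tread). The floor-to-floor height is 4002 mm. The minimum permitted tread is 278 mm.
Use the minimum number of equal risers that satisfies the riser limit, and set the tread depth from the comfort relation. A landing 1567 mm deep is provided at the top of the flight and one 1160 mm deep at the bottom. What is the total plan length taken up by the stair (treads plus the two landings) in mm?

4002 / 178 = 22.48, so 23 risers are needed.
Each riser is 4002/23 = 174 mm (≤ 178 mm).
T = 634 − 2·174 = 286 mm, which satisfies the 278 mm minimum.
Going = (23 − 1) × 286 = 6292 mm.
Enclosure = 6292 + 1567 + 1160 = 9019 mm.

9019 mm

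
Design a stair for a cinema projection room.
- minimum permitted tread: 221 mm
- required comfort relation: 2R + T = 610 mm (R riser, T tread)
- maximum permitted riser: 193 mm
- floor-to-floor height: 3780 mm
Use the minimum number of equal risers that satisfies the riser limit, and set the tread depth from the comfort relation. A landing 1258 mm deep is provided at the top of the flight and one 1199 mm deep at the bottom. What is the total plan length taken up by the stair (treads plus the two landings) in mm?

3780 / 193 = 19.585 → round up to 20 risers.
R = 3780 ÷ 20 = 189 mm.
T = 610 − 2·189 = 232 mm, which satisfies the 221 mm minimum.
20 risers give 19 treads; going = 19 × 232 = 4408 mm.
Enclosure = 4408 + 1258 + 1199 = 6865 mm.

6865 mm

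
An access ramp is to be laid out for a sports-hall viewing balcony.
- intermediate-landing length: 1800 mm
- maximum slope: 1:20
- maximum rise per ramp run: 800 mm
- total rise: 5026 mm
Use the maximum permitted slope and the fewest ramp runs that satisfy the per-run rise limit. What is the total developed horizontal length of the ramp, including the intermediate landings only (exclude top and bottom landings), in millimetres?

5026 / 800 = 6.28, so 7 ramp runs are needed. That means 6 intermediate landings.
Horizontal run for 5026 mm of rise at 1:20 is 5026 × 20 = 100520 mm.
6 intermediate landings contribute 6 × 1800 = 10800 mm.
Developed length = 100520 + 10800 = 111320 mm.

111320 mm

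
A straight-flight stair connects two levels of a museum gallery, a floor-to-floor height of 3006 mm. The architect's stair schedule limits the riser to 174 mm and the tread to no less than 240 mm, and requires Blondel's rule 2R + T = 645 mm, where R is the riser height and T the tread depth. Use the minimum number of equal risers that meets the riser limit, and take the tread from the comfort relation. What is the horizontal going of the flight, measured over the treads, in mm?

5287 mm

At most 174 each: 3006/174 = 17.28, giving 18 risers.
Riser R = 3006 / 18 = 167 mm, within the 174 mm limit.
Tread T = 645 − 2 × 167 = 311 mm (≥ 240 mm).
Going = (18 − 1) × 311 = 5287 mm.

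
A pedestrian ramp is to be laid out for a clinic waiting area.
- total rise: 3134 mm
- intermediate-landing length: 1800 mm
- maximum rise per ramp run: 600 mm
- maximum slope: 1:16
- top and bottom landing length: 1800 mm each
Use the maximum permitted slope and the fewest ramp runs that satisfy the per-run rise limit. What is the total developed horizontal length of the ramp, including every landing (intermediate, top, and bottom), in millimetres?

62744 mm

3134 / 600 = 5.22, so 6 ramp runs are needed. That means 5 intermediate landings.
Horizontal run for 3134 mm of rise at 1:16 is 3134 × 16 = 50144 mm.
Intermediate landings: 5 × 1800 = 9000 mm.
Top and bottom landings: 2 × 1800 = 3600 mm.
Total = 50144 + 9000 + 3600 = 62744 mm.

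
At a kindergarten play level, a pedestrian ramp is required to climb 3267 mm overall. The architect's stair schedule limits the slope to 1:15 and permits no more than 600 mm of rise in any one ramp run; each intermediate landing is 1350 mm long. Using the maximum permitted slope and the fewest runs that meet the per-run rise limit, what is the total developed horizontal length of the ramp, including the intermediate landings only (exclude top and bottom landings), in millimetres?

At most 600 each: 3267/600 = 5.45, giving 6 ramp runs. That means 5 intermediate landings.
Horizontal run for 3267 mm of rise at 1:15 is 3267 × 15 = 49005 mm.
5 intermediate landings contribute 5 × 1350 = 6750 mm.
Total developed length = 49005 + 6750 = 55755 mm.

55755 mm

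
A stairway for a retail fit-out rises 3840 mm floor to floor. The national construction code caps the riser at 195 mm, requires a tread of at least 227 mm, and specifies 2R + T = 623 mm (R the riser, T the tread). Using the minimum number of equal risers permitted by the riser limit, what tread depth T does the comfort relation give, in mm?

239 mm

At most 195 each: 3840/195 = 19.69, giving 20 risers.
R = 3840 ÷ 20 = 192 mm.
Tread T = 623 − 2 × 192 = 239 mm (≥ 227 mm).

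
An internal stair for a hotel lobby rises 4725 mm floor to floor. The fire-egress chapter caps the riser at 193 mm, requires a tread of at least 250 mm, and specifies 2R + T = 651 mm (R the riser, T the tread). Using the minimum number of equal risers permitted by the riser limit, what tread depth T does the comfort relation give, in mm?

273 mm

4725 / 193 = 24.482 → round up to 25 risers.
Each riser is 4725/25 = 189 mm (≤ 193 mm).
T = 651 − 2·189 = 273 mm, which satisfies the 250 mm minimum.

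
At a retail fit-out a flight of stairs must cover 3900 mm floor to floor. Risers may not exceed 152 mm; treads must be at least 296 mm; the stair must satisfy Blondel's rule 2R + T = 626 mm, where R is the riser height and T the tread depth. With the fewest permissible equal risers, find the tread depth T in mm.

326 mm

3900 / 152 = 25.66, so 26 risers are needed.
R = 3900 ÷ 26 = 150 mm.
From 2R + T = 626: T = 626 − 300 = 326 mm.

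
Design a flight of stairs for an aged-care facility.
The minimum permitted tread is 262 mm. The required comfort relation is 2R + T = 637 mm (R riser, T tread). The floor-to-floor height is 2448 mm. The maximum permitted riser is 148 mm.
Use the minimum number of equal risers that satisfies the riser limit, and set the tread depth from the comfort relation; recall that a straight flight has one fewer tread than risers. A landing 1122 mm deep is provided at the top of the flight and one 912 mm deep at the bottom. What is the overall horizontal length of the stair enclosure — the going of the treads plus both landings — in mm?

7618 mm

⌈2448/148⌉ = 17 risers.
Riser R = 2448 / 17 = 144 mm, within the 148 mm limit.
Tread T = 637 − 2 × 144 = 349 mm (≥ 262 mm).
Going = (17 − 1) × 349 = 5584 mm.
Add landings: 5584 + 1122 + 912 = 7618 mm.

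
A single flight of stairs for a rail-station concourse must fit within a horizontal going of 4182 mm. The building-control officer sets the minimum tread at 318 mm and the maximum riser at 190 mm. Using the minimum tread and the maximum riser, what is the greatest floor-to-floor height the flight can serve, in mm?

4182 / 318 = 13.15, so 13 treads fit.
Risers = treads + 1 = 14.
Maximum height = 14 × 190 = 2660 mm.

2660 mm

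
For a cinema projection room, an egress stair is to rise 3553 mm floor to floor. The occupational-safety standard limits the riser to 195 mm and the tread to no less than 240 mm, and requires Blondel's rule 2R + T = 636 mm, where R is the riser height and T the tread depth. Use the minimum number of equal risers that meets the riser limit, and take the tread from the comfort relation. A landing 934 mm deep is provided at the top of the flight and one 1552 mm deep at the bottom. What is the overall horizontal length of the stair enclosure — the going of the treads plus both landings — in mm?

7202 mm

3553 / 195 = 18.221 → round up to 19 risers.
Riser R = 3553 / 19 = 187 mm, within the 195 mm limit.
From 2R + T = 636: T = 636 − 374 = 262 mm.
Treads = 19 − 1 = 18; going = 18 × 262 = 4716 mm.
Enclosure = 4716 + 934 + 1552 = 7202 mm.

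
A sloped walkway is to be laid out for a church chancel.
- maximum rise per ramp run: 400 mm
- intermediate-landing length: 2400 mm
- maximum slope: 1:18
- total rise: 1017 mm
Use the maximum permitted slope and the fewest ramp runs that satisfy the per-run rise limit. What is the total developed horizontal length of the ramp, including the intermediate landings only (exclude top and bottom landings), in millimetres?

1017 / 400 = 2.542 → round up to 3 ramp runs. That means 2 intermediate landings.
Horizontal run for 1017 mm of rise at 1:18 is 1017 × 18 = 18306 mm.
2 intermediate landings contribute 2 × 2400 = 4800 mm.
Total developed length = 18306 + 4800 = 23106 mm.

23106 mm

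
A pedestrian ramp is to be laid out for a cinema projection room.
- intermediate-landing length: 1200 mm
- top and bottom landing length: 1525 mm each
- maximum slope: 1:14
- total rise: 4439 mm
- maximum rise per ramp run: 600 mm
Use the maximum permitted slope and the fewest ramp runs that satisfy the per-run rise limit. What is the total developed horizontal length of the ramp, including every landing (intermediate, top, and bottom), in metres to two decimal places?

73.60 m

⌈4439/600⌉ = 8 ramp runs. That means 7 intermediate landings.
Ramp run (horizontal) at 1:14: 4439 × 14 = 62146 mm.
Intermediate landings: 7 × 1200 = 8400 mm.
Top and bottom landings: 2 × 1525 = 3050 mm.
Total = 62146 + 8400 + 3050 = 73596 mm.
= 73.60 m.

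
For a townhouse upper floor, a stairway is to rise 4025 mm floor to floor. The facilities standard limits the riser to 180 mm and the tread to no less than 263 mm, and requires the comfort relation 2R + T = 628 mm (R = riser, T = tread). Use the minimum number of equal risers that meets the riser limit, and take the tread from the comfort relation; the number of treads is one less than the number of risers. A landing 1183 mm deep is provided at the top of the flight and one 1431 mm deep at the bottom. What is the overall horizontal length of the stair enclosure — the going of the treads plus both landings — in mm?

8730 mm

⌈4025/180⌉ = 23 risers.
R = 4025 ÷ 23 = 175 mm.
T = 628 − 2·175 = 278 mm, which satisfies the 263 mm minimum.
23 risers give 22 treads; going = 22 × 278 = 6116 mm.
Enclosure = 6116 + 1183 + 1431 = 8730 mm.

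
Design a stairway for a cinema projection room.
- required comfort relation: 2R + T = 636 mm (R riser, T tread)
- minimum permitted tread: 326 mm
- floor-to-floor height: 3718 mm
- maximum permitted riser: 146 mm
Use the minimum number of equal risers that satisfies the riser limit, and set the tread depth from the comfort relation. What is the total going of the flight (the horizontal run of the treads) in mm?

8750 mm

3718 / 146 = 25.466 → round up to 26 risers.
R = 3718 ÷ 26 = 143 mm.
Tread T = 636 − 2 × 143 = 350 mm (≥ 326 mm).
Going = (26 − 1) × 350 = 8750 mm.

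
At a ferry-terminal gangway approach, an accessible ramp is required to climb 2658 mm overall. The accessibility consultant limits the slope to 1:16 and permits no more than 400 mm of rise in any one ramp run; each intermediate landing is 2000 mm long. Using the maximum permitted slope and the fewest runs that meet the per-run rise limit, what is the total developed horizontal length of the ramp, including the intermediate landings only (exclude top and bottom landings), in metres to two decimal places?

54.53 m

2658 / 400 = 6.645 → round up to 7 ramp runs. That means 6 intermediate landings.
Horizontal run for 2658 mm of rise at 1:16 is 2658 × 16 = 42528 mm.
6 intermediate landings contribute 6 × 2000 = 12000 mm.
Total developed length = 42528 + 12000 = 54528 mm.
= 54.53 m.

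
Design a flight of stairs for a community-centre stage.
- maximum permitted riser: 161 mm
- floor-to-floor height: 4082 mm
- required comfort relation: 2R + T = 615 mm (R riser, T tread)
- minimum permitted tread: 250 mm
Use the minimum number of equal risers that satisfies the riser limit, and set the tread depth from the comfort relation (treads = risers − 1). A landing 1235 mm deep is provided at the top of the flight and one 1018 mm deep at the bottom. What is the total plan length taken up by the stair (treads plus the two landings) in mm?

9778 mm

⌈4082/161⌉ = 26 risers.
Each riser is 4082/26 = 157 mm (≤ 161 mm).
T = 615 − 2·157 = 301 mm, which satisfies the 250 mm minimum.
Going = (26 − 1) × 301 = 7525 mm.
Add landings: 7525 + 1235 + 1018 = 9778 mm.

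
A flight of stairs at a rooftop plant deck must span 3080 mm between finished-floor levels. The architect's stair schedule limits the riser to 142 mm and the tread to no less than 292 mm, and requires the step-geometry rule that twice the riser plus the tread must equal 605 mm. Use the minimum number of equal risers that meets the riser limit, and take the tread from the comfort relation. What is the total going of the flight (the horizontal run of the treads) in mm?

3080 / 142 = 21.690 → round up to 22 risers.
Each riser is 3080/22 = 140 mm (≤ 142 mm).
T = 605 − 2·140 = 325 mm, which satisfies the 292 mm minimum.
22 risers give 21 treads; going = 21 × 325 = 6825 mm.

6825 mm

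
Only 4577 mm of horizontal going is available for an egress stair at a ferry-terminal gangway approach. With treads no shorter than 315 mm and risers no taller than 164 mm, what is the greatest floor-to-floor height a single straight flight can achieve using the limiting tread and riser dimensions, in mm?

Treads that fit: ⌊4577 / 315⌋ = 14.
Risers = treads + 1 = 15.
Maximum height = 15 × 164 = 2460 mm.

2460 mm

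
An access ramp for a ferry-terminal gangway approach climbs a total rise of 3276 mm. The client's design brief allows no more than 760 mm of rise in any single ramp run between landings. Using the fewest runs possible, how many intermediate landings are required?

4 intermediate landings

3276 / 760 = 4.311 → round up to 5 ramp runs.
5 runs are separated by 4 intermediate landings.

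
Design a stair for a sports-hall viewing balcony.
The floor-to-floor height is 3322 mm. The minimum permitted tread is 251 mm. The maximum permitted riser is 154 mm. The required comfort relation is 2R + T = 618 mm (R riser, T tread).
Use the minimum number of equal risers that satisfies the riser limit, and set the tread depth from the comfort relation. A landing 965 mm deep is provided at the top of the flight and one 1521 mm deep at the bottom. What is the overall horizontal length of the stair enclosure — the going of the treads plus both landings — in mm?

9122 mm

3322 / 154 = 21.571 → round up to 22 risers.
Each riser is 3322/22 = 151 mm (≤ 154 mm).
Tread T = 618 − 2 × 151 = 316 mm (≥ 251 mm).
Going = (22 − 1) × 316 = 6636 mm.
Add landings: 6636 + 965 + 1521 = 9122 mm.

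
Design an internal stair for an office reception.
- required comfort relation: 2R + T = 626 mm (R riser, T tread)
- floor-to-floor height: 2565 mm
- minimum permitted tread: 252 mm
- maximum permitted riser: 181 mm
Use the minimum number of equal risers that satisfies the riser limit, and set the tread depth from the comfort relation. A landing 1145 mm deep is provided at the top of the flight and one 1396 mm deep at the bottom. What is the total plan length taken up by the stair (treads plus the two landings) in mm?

6517 mm

At most 181 each: 2565/181 = 14.17, giving 15 risers.
Riser R = 2565 / 15 = 171 mm, within the 181 mm limit.
T = 626 − 2·171 = 284 mm, which satisfies the 252 mm minimum.
15 risers give 14 treads; going = 14 × 284 = 3976 mm.
Enclosure = 3976 + 1145 + 1396 = 6517 mm.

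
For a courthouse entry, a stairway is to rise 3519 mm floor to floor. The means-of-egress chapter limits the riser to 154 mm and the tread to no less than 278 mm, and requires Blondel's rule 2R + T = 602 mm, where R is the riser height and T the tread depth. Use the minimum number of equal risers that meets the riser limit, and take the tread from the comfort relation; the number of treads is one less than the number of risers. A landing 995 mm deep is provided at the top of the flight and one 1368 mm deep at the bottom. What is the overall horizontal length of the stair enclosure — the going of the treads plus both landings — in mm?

8875 mm

3519 / 154 = 22.851 → round up to 23 risers.
R = 3519 ÷ 23 = 153 mm.
From 2R + T = 602: T = 602 − 306 = 296 mm.
Going = (23 − 1) × 296 = 6512 mm.
Enclosure = 6512 + 995 + 1368 = 8875 mm.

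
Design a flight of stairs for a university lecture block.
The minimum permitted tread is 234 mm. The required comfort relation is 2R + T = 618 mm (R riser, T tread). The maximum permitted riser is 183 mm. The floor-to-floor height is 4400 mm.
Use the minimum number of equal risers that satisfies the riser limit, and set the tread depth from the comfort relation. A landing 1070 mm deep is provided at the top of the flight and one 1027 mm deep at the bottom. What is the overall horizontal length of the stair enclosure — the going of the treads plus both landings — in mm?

8481 mm

4400 / 183 = 24.04, so 25 risers are needed.
Riser R = 4400 / 25 = 176 mm, within the 183 mm limit.
T = 618 − 2·176 = 266 mm, which satisfies the 234 mm minimum.
Going = (25 − 1) × 266 = 6384 mm.
Enclosure = 6384 + 1070 + 1027 = 8481 mm.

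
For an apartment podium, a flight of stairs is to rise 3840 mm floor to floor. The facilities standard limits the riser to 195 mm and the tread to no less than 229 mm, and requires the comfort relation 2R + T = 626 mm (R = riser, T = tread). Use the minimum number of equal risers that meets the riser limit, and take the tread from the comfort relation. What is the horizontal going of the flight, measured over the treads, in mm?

4598 mm

⌈3840/195⌉ = 20 risers.
Riser R = 3840 / 20 = 192 mm, within the 195 mm limit.
From 2R + T = 626: T = 626 − 384 = 242 mm.
20 risers give 19 treads; going = 19 × 242 = 4598 mm.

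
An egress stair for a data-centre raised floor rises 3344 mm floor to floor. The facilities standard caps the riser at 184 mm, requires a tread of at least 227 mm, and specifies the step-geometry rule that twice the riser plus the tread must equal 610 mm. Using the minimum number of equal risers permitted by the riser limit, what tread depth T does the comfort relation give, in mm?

3344 / 184 = 18.174 → round up to 19 risers.
R = 3344 ÷ 19 = 176 mm.
From 2R + T = 610: T = 610 − 352 = 258 mm.

258 mm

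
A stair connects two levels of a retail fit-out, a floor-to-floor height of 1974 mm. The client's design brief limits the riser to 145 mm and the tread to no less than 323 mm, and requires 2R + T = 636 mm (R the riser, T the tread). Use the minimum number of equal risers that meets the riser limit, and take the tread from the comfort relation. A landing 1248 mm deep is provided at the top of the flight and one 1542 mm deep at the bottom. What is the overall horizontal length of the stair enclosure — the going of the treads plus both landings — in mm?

7392 mm

1974 / 145 = 13.614 → round up to 14 risers.
Riser R = 1974 / 14 = 141 mm, within the 145 mm limit.
From 2R + T = 636: T = 636 − 282 = 354 mm.
14 risers give 13 treads; going = 13 × 354 = 4602 mm.
Add landings: 4602 + 1248 + 1542 = 7392 mm.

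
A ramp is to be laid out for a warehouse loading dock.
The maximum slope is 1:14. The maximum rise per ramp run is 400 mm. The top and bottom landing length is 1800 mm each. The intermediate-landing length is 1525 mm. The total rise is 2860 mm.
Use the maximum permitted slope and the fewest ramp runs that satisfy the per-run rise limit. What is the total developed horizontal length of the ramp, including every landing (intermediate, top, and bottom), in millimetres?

54315 mm

⌈2860/400⌉ = 8 ramp runs. That means 7 intermediate landings.
Ramp run (horizontal) at 1:14: 2860 × 14 = 40040 mm.
7 intermediate landings contribute 7 × 1525 = 10675 mm.
Top and bottom landings: 2 × 1800 = 3600 mm.
Total = 40040 + 10675 + 3600 = 54315 mm.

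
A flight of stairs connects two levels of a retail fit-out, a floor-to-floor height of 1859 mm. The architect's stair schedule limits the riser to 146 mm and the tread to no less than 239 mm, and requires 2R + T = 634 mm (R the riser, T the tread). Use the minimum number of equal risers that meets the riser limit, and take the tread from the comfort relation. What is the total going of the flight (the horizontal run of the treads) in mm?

1859 / 146 = 12.733 → round up to 13 risers.
Riser R = 1859 / 13 = 143 mm, within the 146 mm limit.
From 2R + T = 634: T = 634 − 286 = 348 mm.
13 risers give 12 treads; going = 12 × 348 = 4176 mm.

4176 mm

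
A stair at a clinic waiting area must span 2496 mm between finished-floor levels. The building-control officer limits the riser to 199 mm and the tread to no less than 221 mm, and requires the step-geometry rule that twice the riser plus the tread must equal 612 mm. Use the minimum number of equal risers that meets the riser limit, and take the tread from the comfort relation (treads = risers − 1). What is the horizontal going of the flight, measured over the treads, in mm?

At most 199 each: 2496/199 = 12.54, giving 13 risers.
R = 2496 ÷ 13 = 192 mm.
From 2R + T = 612: T = 612 − 384 = 228 mm.
13 risers give 12 treads; going = 12 × 228 = 2736 mm.

2736 mm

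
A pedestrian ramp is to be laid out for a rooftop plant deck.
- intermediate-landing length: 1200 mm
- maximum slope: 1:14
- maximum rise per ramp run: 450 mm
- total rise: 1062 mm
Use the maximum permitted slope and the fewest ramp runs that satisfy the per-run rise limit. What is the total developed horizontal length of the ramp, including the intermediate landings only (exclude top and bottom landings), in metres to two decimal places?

17.27 m

1062 / 450 = 2.360 → round up to 3 ramp runs. That means 2 intermediate landings.
Ramp run (horizontal) at 1:14: 1062 × 14 = 14868 mm.
2 intermediate landings contribute 2 × 1200 = 2400 mm.
Total developed length = 14868 + 2400 = 17268 mm.
= 17.27 m.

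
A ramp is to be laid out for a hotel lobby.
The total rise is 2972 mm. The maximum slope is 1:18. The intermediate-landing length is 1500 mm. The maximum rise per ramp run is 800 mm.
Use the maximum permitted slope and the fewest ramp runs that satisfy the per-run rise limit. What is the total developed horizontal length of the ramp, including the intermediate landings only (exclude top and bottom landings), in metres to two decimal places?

2972 / 800 = 3.71, so 4 ramp runs are needed. That means 3 intermediate landings.
Ramp run (horizontal) at 1:18: 2972 × 18 = 53496 mm.
Intermediate landings: 3 × 1500 = 4500 mm.
Total developed length = 53496 + 4500 = 57996 mm.
= 58.00 m.

58.00 m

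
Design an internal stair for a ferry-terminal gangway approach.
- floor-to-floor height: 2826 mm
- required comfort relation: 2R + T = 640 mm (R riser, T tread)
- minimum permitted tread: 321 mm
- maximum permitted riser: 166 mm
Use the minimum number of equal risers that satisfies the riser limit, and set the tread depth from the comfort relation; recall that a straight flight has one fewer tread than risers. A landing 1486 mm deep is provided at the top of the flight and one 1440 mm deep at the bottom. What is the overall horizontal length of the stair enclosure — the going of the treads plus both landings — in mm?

8468 mm

⌈2826/166⌉ = 18 risers.
Each riser is 2826/18 = 157 mm (≤ 166 mm).
Tread T = 640 − 2 × 157 = 326 mm (≥ 321 mm).
Treads = 18 − 1 = 17; going = 17 × 326 = 5542 mm.
Enclosure = 5542 + 1486 + 1440 = 8468 mm.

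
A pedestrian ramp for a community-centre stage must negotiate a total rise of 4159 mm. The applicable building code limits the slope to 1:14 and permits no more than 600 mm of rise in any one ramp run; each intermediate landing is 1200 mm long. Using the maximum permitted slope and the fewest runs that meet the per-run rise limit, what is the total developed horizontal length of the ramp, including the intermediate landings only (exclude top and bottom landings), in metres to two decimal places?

⌈4159/600⌉ = 7 ramp runs. That means 6 intermediate landings.
Ramp run (horizontal) at 1:14: 4159 × 14 = 58226 mm.
6 intermediate landings contribute 6 × 1200 = 7200 mm.
Developed length = 58226 + 7200 = 65426 mm.
= 65.43 m.

65.43 m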